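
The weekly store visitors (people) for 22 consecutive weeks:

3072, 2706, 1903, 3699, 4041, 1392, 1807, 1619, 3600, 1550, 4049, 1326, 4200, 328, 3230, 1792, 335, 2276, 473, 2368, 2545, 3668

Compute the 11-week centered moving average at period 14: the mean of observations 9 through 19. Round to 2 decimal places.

2105.36

Sum of periods 9–19: 3600 + 1550 + 4049 + 1326 + 4200 + 328 + 3230 + 1792 + 335 + 2276 + 473 = 23159
Divide by 11: 23159 / 11 = 2105.36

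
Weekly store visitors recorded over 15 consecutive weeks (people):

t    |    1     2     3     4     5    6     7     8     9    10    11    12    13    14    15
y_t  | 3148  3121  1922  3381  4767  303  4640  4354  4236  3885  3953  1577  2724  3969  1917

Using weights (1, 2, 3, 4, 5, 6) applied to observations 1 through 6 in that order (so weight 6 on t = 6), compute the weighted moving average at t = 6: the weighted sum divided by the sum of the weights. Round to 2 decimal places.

2587.29

Weighted sum: 1·3148 + 2·3121 + 3·1922 + 4·3381 + 5·4767 + 6·303 = 3148 + 6242 + 5766 + 13524 + 23835 + 1818 = 54333
Weight total: 1 + 2 + 3 + 4 + 5 + 6 = 21
WMA = 54333 / 21 = 2587.29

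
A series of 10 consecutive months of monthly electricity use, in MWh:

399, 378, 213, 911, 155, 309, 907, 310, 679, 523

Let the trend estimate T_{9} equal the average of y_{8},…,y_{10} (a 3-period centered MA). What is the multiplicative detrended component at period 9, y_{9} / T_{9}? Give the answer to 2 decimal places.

1.35

Trend T_9 = (310 + 679 + 523) / 3 = 1512/3 = 504.0000
Ratio to trend: 679 / 504.0000 = 1.35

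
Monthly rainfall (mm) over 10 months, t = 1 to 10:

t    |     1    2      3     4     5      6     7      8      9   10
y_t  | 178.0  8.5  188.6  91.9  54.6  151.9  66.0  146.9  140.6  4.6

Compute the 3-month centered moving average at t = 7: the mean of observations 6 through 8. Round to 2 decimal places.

Sum of periods 6–8: 151.9 + 66.0 + 146.9 = 364.8
Divide by 3: 364.8 / 3 = 121.60

121.60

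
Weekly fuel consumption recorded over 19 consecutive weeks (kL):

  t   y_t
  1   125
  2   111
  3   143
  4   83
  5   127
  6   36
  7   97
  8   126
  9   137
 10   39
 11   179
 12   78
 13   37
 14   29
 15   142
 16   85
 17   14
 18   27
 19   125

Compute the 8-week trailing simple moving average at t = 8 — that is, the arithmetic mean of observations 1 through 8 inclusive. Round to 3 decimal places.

106.000

Sum of periods 1–8: 125 + 111 + 143 + 83 + 127 + 36 + 97 + 126 = 848
Divide by 8: 848 / 8 = 106.000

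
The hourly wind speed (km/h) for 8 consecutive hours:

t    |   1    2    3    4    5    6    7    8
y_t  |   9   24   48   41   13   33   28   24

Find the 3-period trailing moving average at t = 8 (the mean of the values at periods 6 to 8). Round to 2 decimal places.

28.33

Sum of periods 6–8: 33 + 28 + 24 = 85
Divide by 3: 85 / 3 = 28.33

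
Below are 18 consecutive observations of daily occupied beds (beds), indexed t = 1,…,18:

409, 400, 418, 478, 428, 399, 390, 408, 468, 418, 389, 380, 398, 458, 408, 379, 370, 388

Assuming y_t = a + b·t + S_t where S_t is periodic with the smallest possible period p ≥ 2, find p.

First differences y_{t+1} − y_t: -9, 18, 60, -50, -29, -9, 18, 60, -50, -29, -9, 18, …
The difference pattern repeats every 5 terms and not for any smaller step, so p = 5.

5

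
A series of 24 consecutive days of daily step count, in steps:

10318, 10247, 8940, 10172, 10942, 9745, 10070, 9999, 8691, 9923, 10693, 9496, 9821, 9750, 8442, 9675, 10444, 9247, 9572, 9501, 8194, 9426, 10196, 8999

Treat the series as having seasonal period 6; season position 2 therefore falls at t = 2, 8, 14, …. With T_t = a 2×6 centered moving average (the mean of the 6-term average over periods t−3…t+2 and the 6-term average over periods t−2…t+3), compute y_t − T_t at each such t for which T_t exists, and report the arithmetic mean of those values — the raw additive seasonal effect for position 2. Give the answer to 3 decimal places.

Season position 2 occurs at t = 8, 14, 20 (where T_t is defined).
t=8: T_8 = 9874.25000; y_8 − T_8 = 9999 − 9874.25000 = 124.75000
t=14: T_14 = 9625.41667; y_14 − T_14 = 9750 − 9625.41667 = 124.58333
t=20: T_20 = 9376.66667; y_20 − T_20 = 9501 − 9376.66667 = 124.33333
Mean deviation: (124.75000 + 124.58333 + 124.33333) / 3 = 124.556

124.556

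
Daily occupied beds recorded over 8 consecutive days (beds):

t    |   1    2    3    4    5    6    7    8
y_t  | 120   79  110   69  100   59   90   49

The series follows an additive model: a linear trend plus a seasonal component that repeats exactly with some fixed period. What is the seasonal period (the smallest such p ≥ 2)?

First differences y_{t+1} − y_t: -41, 31, -41, 31, -41, 31, …
The difference pattern repeats every 2 terms and not for any smaller step, so p = 2.

2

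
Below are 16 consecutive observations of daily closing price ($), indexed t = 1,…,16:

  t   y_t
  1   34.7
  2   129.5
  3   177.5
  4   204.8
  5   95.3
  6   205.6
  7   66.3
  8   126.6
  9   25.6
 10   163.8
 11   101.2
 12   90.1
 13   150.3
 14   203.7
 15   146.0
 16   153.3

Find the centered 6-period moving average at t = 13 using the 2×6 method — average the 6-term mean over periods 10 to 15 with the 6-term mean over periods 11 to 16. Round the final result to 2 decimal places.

Sum over 10–15: 163.8 + 101.2 + 90.1 + 150.3 + 203.7 + 146.0 = 855.1
Sum over 11–16: 101.2 + 90.1 + 150.3 + 203.7 + 146.0 + 153.3 = 844.6
CMA at t=13 = (855.1 + 844.6) / (2·6) = 1699.7 / 12 = 141.64

141.64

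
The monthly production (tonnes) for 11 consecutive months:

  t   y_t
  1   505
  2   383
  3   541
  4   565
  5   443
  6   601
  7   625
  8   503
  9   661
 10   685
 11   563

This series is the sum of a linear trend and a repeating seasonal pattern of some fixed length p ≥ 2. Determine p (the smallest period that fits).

3

First differences y_{t+1} − y_t: -122, 158, 24, -122, 158, 24, -122, 158, …
The difference pattern repeats every 3 terms and not for any smaller step, so p = 3.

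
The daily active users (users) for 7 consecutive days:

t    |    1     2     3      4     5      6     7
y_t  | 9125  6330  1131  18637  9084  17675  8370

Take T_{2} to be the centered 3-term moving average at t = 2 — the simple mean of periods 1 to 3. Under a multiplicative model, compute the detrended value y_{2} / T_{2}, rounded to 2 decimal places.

1.14

Trend T_2 = (9125 + 6330 + 1131) / 3 = 16586/3 = 5528.6667
Ratio to trend: 6330 / 5528.6667 = 1.14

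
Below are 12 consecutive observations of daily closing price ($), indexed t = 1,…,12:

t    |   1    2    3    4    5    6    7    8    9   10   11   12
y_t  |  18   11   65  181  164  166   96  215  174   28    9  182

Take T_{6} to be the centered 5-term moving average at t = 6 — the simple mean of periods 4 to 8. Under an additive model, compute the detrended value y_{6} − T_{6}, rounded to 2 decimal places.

1.60

Trend T_6 = (181 + 164 + 166 + 96 + 215) / 5 = 822/5 = 164.4000
Detrended value: 166 − 164.4000 = 1.60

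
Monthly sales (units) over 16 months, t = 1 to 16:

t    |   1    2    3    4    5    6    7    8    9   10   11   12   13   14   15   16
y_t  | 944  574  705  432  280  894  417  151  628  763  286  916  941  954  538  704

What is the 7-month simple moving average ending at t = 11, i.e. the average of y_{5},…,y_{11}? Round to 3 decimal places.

Sum of periods 5–11: 280 + 894 + 417 + 151 + 628 + 763 + 286 = 3419
Divide by 7: 3419 / 7 = 488.429

488.429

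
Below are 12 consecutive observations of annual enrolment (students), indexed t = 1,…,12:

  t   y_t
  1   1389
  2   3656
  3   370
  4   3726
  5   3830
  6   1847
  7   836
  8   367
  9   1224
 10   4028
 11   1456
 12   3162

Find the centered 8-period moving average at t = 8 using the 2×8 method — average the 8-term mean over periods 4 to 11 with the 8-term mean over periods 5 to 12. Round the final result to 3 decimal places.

2129.000

Sum over 4–11: 3726 + 3830 + 1847 + 836 + 367 + 1224 + 4028 + 1456 = 17314
Sum over 5–12: 3830 + 1847 + 836 + 367 + 1224 + 4028 + 1456 + 3162 = 16750
CMA at t=8 = (17314 + 16750) / (2·8) = 34064 / 16 = 2129.000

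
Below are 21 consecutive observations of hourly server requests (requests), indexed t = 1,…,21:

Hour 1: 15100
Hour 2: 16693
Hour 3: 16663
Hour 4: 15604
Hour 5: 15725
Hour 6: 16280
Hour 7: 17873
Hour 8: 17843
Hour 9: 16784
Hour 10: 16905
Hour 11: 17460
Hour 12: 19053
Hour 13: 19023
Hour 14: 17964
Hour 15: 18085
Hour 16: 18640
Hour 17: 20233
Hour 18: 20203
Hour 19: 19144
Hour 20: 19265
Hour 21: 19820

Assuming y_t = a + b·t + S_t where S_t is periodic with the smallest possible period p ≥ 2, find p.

5

First differences y_{t+1} − y_t: 1593, -30, -1059, 121, 555, 1593, -30, -1059, 121, 555, 1593, -30, …
The difference pattern repeats every 5 terms and not for any smaller step, so p = 5.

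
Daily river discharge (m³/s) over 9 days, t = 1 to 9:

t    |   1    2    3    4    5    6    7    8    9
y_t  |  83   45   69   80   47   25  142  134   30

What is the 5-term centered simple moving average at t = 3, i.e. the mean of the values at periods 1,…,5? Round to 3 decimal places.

Sum of periods 1–5: 83 + 45 + 69 + 80 + 47 = 324
Divide by 5: 324 / 5 = 64.800

64.800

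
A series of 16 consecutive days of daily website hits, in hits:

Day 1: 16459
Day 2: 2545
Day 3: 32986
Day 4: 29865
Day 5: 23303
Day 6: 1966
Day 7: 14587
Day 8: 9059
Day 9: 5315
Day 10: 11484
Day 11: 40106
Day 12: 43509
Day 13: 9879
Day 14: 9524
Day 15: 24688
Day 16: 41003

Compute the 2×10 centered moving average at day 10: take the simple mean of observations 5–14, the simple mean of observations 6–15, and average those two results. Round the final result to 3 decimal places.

16942.450

Sum over 5–14: 23303 + 1966 + 14587 + 9059 + 5315 + 11484 + 40106 + 43509 + 9879 + 9524 = 168732
Sum over 6–15: 1966 + 14587 + 9059 + 5315 + 11484 + 40106 + 43509 + 9879 + 9524 + 24688 = 170117
CMA at t=10 = (168732 + 170117) / (2·10) = 338849 / 20 = 16942.450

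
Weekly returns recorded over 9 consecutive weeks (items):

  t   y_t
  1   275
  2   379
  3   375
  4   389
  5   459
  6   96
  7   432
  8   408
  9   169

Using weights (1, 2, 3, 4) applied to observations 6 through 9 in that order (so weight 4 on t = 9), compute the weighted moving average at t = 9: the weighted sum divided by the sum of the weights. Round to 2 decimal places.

Weighted sum: 1·96 + 2·432 + 3·408 + 4·169 = 96 + 864 + 1224 + 676 = 2860
Weight total: 1 + 2 + 3 + 4 = 10
WMA = 2860 / 10 = 286.00

286.00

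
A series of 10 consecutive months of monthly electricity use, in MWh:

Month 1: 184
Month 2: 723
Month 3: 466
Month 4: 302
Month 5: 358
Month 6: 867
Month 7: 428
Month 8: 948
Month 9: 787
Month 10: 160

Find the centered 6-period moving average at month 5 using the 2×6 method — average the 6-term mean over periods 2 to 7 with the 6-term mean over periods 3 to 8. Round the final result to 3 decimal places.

542.750

Sum over 2–7: 723 + 466 + 302 + 358 + 867 + 428 = 3144
Sum over 3–8: 466 + 302 + 358 + 867 + 428 + 948 = 3369
CMA at t=5 = (3144 + 3369) / (2·6) = 6513 / 12 = 542.750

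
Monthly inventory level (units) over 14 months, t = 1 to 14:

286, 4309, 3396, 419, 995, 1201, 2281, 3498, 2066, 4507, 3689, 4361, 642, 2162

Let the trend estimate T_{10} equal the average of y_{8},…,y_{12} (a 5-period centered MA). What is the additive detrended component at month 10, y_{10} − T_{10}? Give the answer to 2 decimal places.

882.80

Trend T_10 = (3498 + 2066 + 4507 + 3689 + 4361) / 5 = 18121/5 = 3624.2000
Detrended value: 4507 − 3624.2000 = 882.80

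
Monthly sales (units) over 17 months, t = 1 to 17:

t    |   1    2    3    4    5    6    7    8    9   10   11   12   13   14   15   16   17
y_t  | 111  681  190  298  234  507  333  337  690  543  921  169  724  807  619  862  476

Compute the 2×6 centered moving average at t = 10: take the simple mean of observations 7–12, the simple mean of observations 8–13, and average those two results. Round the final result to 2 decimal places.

531.42

Sum over 7–12: 333 + 337 + 690 + 543 + 921 + 169 = 2993
Sum over 8–13: 337 + 690 + 543 + 921 + 169 + 724 = 3384
CMA at t=10 = (2993 + 3384) / (2·6) = 6377 / 12 = 531.42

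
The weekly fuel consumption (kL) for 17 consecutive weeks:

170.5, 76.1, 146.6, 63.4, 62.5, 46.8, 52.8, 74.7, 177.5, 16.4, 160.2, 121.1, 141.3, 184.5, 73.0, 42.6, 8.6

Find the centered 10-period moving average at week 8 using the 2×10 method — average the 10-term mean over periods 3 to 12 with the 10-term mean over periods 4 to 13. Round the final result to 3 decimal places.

Sum over 3–12: 146.6 + 63.4 + 62.5 + 46.8 + 52.8 + 74.7 + 177.5 + 16.4 + 160.2 + 121.1 = 922.0
Sum over 4–13: 63.4 + 62.5 + 46.8 + 52.8 + 74.7 + 177.5 + 16.4 + 160.2 + 121.1 + 141.3 = 916.7
CMA at t=8 = (922.0 + 916.7) / (2·10) = 1838.7 / 20 = 91.935

91.935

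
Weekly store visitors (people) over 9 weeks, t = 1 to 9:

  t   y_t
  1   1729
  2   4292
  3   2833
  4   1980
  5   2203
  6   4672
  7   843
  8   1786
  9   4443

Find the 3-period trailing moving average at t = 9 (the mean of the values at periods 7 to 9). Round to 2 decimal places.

2357.33

Sum of periods 7–9: 843 + 1786 + 4443 = 7072
Divide by 3: 7072 / 3 = 2357.33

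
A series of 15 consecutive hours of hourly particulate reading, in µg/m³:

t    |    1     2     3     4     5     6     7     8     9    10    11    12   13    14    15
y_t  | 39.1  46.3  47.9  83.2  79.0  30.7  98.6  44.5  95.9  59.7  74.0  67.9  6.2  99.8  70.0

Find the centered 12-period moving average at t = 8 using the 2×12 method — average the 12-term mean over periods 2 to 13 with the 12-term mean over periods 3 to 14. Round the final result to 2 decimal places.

63.39

Sum over 2–13: 46.3 + 47.9 + 83.2 + 79.0 + 30.7 + 98.6 + 44.5 + 95.9 + 59.7 + 74.0 + 67.9 + 6.2 = 733.9
Sum over 3–14: 47.9 + 83.2 + 79.0 + 30.7 + 98.6 + 44.5 + 95.9 + 59.7 + 74.0 + 67.9 + 6.2 + 99.8 = 787.4
CMA at t=8 = (733.9 + 787.4) / (2·12) = 1521.3 / 24 = 63.39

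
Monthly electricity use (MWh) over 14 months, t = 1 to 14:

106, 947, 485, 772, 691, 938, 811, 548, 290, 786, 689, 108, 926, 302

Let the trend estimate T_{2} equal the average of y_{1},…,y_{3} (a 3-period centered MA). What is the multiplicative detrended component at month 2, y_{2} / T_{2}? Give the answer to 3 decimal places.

1.847

Trend T_2 = (106 + 947 + 485) / 3 = 1538/3 = 512.66667
Ratio to trend: 947 / 512.66667 = 1.847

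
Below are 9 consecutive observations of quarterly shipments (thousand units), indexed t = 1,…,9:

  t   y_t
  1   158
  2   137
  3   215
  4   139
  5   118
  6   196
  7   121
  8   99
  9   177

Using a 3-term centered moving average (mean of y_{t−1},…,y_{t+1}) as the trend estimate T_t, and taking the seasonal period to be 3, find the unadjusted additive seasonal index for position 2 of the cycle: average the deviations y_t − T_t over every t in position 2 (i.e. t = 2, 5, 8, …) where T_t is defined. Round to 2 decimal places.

-33.11

Season position 2 occurs at t = 2, 5, 8 (where T_t is defined).
t=2: T_2 = 170.0000; y_2 − T_2 = 137 − 170.0000 = -33.0000
t=5: T_5 = 151.0000; y_5 − T_5 = 118 − 151.0000 = -33.0000
t=8: T_8 = 132.3333; y_8 − T_8 = 99 − 132.3333 = -33.3333
Mean deviation: (-33.0000 + -33.0000 + -33.3333) / 3 = -33.11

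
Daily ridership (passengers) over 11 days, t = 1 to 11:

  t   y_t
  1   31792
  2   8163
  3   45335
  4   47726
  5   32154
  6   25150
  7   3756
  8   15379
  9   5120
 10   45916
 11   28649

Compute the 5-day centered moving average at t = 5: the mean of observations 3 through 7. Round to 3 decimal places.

30824.200

Sum of periods 3–7: 45335 + 47726 + 32154 + 25150 + 3756 = 154121
Divide by 5: 154121 / 5 = 30824.200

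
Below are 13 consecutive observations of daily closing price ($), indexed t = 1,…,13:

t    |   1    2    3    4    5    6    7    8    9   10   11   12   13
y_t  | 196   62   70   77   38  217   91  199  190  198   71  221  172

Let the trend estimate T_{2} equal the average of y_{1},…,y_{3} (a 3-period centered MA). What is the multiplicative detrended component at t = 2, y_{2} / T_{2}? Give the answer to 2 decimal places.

0.57

Trend T_2 = (196 + 62 + 70) / 3 = 328/3 = 109.3333
Ratio to trend: 62 / 109.3333 = 0.57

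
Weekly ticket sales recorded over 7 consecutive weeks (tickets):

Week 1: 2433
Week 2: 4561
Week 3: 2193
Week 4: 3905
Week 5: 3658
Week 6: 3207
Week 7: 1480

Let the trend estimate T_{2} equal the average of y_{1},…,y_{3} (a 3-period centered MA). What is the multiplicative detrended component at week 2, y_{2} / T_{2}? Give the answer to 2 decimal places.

Trend T_2 = (2433 + 4561 + 2193) / 3 = 9187/3 = 3062.3333
Ratio to trend: 4561 / 3062.3333 = 1.49

1.49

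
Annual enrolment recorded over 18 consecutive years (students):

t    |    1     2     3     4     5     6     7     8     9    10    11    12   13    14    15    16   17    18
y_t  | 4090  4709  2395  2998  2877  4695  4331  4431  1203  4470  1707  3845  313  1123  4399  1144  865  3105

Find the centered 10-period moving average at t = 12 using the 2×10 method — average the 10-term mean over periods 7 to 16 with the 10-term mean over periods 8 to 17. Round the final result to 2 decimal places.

Sum over 7–16: 4331 + 4431 + 1203 + 4470 + 1707 + 3845 + 313 + 1123 + 4399 + 1144 = 26966
Sum over 8–17: 4431 + 1203 + 4470 + 1707 + 3845 + 313 + 1123 + 4399 + 1144 + 865 = 23500
CMA at t=12 = (26966 + 23500) / (2·10) = 50466 / 20 = 2523.30

2523.30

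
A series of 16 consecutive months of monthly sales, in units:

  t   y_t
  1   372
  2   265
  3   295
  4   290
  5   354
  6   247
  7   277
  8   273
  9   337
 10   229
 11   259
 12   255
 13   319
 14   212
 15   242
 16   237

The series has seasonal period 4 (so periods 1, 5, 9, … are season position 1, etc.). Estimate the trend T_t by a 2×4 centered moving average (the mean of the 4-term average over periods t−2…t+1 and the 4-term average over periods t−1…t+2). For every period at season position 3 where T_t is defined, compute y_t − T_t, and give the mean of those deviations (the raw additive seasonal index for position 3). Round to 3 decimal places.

Season position 3 occurs at t = 3, 7, 11 (where T_t is defined).
t=3: T_3 = 303.25000; y_3 − T_3 = 295 − 303.25000 = -8.25000
t=7: T_7 = 285.62500; y_7 − T_7 = 277 − 285.62500 = -8.62500
t=11: T_11 = 267.75000; y_11 − T_11 = 259 − 267.75000 = -8.75000
Mean deviation: (-8.25000 + -8.62500 + -8.75000) / 3 = -8.542

-8.542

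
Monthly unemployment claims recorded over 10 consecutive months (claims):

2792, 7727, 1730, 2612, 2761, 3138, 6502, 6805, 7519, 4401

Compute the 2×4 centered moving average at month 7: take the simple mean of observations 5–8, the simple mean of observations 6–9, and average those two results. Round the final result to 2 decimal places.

5396.25

Sum over 5–8: 2761 + 3138 + 6502 + 6805 = 19206
Sum over 6–9: 3138 + 6502 + 6805 + 7519 = 23964
CMA at t=7 = (19206 + 23964) / (2·4) = 43170 / 8 = 5396.25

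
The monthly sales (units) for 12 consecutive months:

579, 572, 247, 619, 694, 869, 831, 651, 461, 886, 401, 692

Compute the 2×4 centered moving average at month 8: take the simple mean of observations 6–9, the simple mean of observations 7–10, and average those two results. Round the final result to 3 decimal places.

705.125

Sum over 6–9: 869 + 831 + 651 + 461 = 2812
Sum over 7–10: 831 + 651 + 461 + 886 = 2829
CMA at t=8 = (2812 + 2829) / (2·4) = 5641 / 8 = 705.125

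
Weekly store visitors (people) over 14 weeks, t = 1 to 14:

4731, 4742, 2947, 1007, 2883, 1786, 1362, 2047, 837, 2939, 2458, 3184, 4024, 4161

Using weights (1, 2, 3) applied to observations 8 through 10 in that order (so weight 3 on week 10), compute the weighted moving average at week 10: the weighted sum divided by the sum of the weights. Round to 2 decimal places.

Weighted sum: 1·2047 + 2·837 + 3·2939 = 2047 + 1674 + 8817 = 12538
Weight total: 1 + 2 + 3 = 6
WMA = 12538 / 6 = 2089.67

2089.67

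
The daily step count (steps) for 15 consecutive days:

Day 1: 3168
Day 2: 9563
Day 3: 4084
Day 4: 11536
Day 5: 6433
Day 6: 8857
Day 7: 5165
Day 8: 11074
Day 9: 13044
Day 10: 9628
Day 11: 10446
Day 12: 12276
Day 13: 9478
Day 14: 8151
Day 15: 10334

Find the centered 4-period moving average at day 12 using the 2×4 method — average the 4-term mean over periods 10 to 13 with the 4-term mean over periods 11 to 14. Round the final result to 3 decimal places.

10272.375

Sum over 10–13: 9628 + 10446 + 12276 + 9478 = 41828
Sum over 11–14: 10446 + 12276 + 9478 + 8151 = 40351
CMA at t=12 = (41828 + 40351) / (2·4) = 82179 / 8 = 10272.375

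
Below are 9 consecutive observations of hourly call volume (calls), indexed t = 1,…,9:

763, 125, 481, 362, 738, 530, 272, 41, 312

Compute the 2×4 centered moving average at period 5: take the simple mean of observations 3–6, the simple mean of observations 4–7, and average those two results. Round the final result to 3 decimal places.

Sum over 3–6: 481 + 362 + 738 + 530 = 2111
Sum over 4–7: 362 + 738 + 530 + 272 = 1902
CMA at t=5 = (2111 + 1902) / (2·4) = 4013 / 8 = 501.625

501.625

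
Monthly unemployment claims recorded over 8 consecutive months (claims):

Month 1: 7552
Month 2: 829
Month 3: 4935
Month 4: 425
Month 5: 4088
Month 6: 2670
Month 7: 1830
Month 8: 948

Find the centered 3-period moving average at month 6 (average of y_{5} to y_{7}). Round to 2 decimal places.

Sum of periods 5–7: 4088 + 2670 + 1830 = 8588
Divide by 3: 8588 / 3 = 2862.67

2862.67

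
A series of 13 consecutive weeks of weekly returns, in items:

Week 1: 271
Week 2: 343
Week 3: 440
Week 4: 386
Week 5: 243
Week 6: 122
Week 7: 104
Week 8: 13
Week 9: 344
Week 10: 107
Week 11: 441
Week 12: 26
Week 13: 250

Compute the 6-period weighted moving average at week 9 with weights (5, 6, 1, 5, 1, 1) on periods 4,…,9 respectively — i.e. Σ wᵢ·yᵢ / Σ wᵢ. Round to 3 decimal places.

Weighted sum: 5·386 + 6·243 + 1·122 + 5·104 + 1·13 + 1·344 = 1930 + 1458 + 122 + 520 + 13 + 344 = 4387
Weight total: 5 + 6 + 1 + 5 + 1 + 1 = 19
WMA = 4387 / 19 = 230.895

230.895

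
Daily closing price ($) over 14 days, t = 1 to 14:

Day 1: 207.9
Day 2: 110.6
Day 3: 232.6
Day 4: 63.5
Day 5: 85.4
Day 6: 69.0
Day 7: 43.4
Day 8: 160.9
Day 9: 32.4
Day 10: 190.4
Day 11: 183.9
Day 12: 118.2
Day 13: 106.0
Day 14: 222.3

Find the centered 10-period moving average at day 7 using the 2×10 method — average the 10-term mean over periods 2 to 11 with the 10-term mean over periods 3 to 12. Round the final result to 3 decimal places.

Sum over 2–11: 110.6 + 232.6 + 63.5 + 85.4 + 69.0 + 43.4 + 160.9 + 32.4 + 190.4 + 183.9 = 1172.1
Sum over 3–12: 232.6 + 63.5 + 85.4 + 69.0 + 43.4 + 160.9 + 32.4 + 190.4 + 183.9 + 118.2 = 1179.7
CMA at t=7 = (1172.1 + 1179.7) / (2·10) = 2351.8 / 20 = 117.590

117.590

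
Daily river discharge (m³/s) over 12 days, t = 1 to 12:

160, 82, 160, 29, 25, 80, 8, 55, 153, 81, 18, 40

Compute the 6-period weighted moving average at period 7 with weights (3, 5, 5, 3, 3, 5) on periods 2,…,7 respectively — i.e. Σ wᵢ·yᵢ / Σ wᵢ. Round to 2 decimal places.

Weighted sum: 3·82 + 5·160 + 5·29 + 3·25 + 3·80 + 5·8 = 246 + 800 + 145 + 75 + 240 + 40 = 1546
Weight total: 3 + 5 + 5 + 3 + 3 + 5 = 24
WMA = 1546 / 24 = 64.42

64.42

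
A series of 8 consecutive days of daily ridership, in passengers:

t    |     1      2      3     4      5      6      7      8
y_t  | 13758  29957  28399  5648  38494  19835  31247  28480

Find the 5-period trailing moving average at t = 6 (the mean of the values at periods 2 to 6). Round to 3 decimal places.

Sum of periods 2–6: 29957 + 28399 + 5648 + 38494 + 19835 = 122333
Divide by 5: 122333 / 5 = 24466.600

24466.600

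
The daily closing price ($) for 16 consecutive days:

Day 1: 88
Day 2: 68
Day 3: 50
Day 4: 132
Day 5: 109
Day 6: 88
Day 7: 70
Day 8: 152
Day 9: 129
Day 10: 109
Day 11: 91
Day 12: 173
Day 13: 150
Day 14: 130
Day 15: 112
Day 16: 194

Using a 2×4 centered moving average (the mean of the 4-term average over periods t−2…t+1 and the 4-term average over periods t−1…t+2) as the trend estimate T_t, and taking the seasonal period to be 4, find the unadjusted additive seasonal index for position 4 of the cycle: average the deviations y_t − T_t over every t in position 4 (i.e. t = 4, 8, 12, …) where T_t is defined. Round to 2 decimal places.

Season position 4 occurs at t = 4, 8, 12 (where T_t is defined).
t=4: T_4 = 92.2500; y_4 − T_4 = 132 − 92.2500 = 39.7500
t=8: T_8 = 112.3750; y_8 − T_8 = 152 − 112.3750 = 39.6250
t=12: T_12 = 133.3750; y_12 − T_12 = 173 − 133.3750 = 39.6250
Mean deviation: (39.7500 + 39.6250 + 39.6250) / 3 = 39.67

39.67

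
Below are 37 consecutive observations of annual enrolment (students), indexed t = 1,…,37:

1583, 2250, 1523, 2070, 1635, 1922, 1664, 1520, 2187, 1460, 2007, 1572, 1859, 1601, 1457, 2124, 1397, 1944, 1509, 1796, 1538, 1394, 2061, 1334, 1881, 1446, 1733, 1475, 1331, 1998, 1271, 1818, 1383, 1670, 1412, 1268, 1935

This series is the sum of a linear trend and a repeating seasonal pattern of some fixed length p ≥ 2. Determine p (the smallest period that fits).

7

First differences y_{t+1} − y_t: 667, -727, 547, -435, 287, -258, -144, 667, -727, 547, -435, 287, -258, -144, 667, -727, …
The difference pattern repeats every 7 terms and not for any smaller step, so p = 7.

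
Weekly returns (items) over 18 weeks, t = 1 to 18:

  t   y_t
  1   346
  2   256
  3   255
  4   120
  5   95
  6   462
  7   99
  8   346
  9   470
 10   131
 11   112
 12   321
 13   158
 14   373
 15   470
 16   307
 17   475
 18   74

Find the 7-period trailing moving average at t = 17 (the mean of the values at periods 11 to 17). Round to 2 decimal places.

316.57

Sum of periods 11–17: 112 + 321 + 158 + 373 + 470 + 307 + 475 = 2216
Divide by 7: 2216 / 7 = 316.57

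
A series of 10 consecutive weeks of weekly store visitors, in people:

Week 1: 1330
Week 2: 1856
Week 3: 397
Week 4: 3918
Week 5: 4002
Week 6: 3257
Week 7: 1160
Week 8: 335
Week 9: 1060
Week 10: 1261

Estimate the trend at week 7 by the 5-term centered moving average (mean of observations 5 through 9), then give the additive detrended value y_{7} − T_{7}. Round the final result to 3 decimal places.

Trend T_7 = (4002 + 3257 + 1160 + 335 + 1060) / 5 = 9814/5 = 1962.80000
Detrended value: 1160 − 1962.80000 = -802.800

-802.800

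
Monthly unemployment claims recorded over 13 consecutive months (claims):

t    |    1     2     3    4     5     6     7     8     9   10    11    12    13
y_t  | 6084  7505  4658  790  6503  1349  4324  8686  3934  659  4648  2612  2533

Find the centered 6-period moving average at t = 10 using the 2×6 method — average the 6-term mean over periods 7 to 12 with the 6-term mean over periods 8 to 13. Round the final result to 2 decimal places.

3994.58

Sum over 7–12: 4324 + 8686 + 3934 + 659 + 4648 + 2612 = 24863
Sum over 8–13: 8686 + 3934 + 659 + 4648 + 2612 + 2533 = 23072
CMA at t=10 = (24863 + 23072) / (2·6) = 47935 / 12 = 3994.58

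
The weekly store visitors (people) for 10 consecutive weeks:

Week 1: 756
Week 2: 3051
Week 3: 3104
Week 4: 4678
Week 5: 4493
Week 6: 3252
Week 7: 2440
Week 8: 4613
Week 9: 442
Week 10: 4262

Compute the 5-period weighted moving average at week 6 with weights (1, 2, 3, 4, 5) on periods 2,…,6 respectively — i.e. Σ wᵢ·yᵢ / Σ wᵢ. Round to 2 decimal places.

3835.00

Weighted sum: 1·3051 + 2·3104 + 3·4678 + 4·4493 + 5·3252 = 3051 + 6208 + 14034 + 17972 + 16260 = 57525
Weight total: 1 + 2 + 3 + 4 + 5 = 15
WMA = 57525 / 15 = 3835.00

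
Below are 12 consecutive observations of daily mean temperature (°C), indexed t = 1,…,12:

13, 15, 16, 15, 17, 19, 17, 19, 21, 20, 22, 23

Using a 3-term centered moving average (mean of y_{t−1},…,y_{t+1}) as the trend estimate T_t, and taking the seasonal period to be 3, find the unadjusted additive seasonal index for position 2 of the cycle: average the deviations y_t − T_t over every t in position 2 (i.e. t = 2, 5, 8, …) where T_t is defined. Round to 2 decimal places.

Season position 2 occurs at t = 2, 5, 8, 11 (where T_t is defined).
t=2: T_2 = 14.6667; y_2 − T_2 = 15 − 14.6667 = 0.3333
t=5: T_5 = 17.0000; y_5 − T_5 = 17 − 17.0000 = 0.0000
t=8: T_8 = 19.0000; y_8 − T_8 = 19 − 19.0000 = 0.0000
t=11: T_11 = 21.6667; y_11 − T_11 = 22 − 21.6667 = 0.3333
Mean deviation: (0.3333 + 0.0000 + 0.0000 + 0.3333) / 4 = 0.17

0.17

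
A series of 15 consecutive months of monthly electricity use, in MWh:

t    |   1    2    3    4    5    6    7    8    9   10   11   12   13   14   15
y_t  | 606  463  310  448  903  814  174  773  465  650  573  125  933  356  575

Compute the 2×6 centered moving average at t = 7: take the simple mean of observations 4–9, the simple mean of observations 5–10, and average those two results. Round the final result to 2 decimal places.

Sum over 4–9: 448 + 903 + 814 + 174 + 773 + 465 = 3577
Sum over 5–10: 903 + 814 + 174 + 773 + 465 + 650 = 3779
CMA at t=7 = (3577 + 3779) / (2·6) = 7356 / 12 = 613.00

613.00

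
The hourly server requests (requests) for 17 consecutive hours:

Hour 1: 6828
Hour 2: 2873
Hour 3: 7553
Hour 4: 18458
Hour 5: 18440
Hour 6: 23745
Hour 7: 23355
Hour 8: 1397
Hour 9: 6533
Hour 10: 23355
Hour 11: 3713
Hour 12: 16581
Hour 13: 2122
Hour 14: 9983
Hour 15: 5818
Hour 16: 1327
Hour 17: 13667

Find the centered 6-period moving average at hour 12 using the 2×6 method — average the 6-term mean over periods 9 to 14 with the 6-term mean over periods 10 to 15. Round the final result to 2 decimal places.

Sum over 9–14: 6533 + 23355 + 3713 + 16581 + 2122 + 9983 = 62287
Sum over 10–15: 23355 + 3713 + 16581 + 2122 + 9983 + 5818 = 61572
CMA at t=12 = (62287 + 61572) / (2·6) = 123859 / 12 = 10321.58

10321.58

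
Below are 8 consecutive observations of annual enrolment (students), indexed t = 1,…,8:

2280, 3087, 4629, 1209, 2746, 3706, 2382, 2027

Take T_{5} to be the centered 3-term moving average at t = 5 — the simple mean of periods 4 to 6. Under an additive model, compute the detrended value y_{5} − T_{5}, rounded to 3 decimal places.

Trend T_5 = (1209 + 2746 + 3706) / 3 = 7661/3 = 2553.66667
Detrended value: 2746 − 2553.66667 = 192.333

192.333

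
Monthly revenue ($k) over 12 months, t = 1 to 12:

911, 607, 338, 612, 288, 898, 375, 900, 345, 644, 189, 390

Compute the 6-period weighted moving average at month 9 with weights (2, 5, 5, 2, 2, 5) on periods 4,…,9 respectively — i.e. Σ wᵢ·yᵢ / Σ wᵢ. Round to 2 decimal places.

544.24

Weighted sum: 2·612 + 5·288 + 5·898 + 2·375 + 2·900 + 5·345 = 1224 + 1440 + 4490 + 750 + 1800 + 1725 = 11429
Weight total: 2 + 5 + 5 + 2 + 2 + 5 = 21
WMA = 11429 / 21 = 544.24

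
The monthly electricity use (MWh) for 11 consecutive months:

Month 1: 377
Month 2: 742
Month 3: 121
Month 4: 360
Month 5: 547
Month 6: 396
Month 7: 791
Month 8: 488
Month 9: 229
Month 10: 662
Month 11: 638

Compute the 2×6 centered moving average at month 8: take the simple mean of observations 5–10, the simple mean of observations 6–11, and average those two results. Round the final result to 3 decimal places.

Sum over 5–10: 547 + 396 + 791 + 488 + 229 + 662 = 3113
Sum over 6–11: 396 + 791 + 488 + 229 + 662 + 638 = 3204
CMA at t=8 = (3113 + 3204) / (2·6) = 6317 / 12 = 526.417

526.417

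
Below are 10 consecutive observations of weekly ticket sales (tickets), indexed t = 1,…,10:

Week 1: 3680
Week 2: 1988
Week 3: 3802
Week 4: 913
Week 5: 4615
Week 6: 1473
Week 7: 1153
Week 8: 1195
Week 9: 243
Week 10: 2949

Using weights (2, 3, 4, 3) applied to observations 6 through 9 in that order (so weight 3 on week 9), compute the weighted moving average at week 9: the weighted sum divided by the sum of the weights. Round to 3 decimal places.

Weighted sum: 2·1473 + 3·1153 + 4·1195 + 3·243 = 2946 + 3459 + 4780 + 729 = 11914
Weight total: 2 + 3 + 4 + 3 = 12
WMA = 11914 / 12 = 992.833

992.833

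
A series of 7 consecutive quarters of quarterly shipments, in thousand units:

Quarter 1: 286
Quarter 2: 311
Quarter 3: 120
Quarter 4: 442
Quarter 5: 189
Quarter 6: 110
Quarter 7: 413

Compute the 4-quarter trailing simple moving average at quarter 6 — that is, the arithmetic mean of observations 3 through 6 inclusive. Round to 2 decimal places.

215.25

Sum of periods 3–6: 120 + 442 + 189 + 110 = 861
Divide by 4: 861 / 4 = 215.25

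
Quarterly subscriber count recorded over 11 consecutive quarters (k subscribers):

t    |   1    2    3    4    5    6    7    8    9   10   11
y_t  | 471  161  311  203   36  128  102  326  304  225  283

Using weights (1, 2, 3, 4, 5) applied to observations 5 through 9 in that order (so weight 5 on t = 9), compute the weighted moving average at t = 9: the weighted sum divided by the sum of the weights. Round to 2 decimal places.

228.13

Weighted sum: 1·36 + 2·128 + 3·102 + 4·326 + 5·304 = 36 + 256 + 306 + 1304 + 1520 = 3422
Weight total: 1 + 2 + 3 + 4 + 5 = 15
WMA = 3422 / 15 = 228.13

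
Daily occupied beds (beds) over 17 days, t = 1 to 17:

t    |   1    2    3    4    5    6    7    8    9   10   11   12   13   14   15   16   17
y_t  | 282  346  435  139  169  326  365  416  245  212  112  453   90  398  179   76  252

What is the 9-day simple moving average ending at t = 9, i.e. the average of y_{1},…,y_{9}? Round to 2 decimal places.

302.56

Sum of periods 1–9: 282 + 346 + 435 + 139 + 169 + 326 + 365 + 416 + 245 = 2723
Divide by 9: 2723 / 9 = 302.56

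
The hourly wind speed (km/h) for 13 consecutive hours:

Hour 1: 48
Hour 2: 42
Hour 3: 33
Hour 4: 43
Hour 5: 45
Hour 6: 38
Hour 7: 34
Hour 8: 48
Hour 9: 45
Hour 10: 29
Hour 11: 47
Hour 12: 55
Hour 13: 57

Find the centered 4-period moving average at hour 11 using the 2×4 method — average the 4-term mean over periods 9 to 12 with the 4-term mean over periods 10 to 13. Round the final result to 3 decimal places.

45.500

Sum over 9–12: 45 + 29 + 47 + 55 = 176
Sum over 10–13: 29 + 47 + 55 + 57 = 188
CMA at t=11 = (176 + 188) / (2·4) = 364 / 8 = 45.500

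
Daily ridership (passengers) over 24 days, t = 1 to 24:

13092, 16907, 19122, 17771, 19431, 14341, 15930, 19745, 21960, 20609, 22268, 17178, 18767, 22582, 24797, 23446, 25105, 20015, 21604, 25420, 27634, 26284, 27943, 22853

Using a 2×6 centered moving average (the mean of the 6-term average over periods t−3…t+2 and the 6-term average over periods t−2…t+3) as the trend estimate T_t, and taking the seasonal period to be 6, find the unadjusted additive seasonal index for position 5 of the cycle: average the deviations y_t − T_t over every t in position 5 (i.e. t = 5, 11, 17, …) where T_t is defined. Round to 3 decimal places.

1943.861

Season position 5 occurs at t = 5, 11, 17 (where T_t is defined).
t=5: T_5 = 17486.83333; y_5 − T_5 = 19431 − 17486.83333 = 1944.16667
t=11: T_11 = 20324.25000; y_11 − T_11 = 22268 − 20324.25000 = 1943.75000
t=17: T_17 = 23161.33333; y_17 − T_17 = 25105 − 23161.33333 = 1943.66667
Mean deviation: (1944.16667 + 1943.75000 + 1943.66667) / 3 = 1943.861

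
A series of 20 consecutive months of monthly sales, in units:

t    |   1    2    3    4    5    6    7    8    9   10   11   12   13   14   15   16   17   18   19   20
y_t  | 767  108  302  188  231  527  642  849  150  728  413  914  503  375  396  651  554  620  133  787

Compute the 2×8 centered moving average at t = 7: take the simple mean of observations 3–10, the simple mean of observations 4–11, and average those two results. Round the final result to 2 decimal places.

Sum over 3–10: 302 + 188 + 231 + 527 + 642 + 849 + 150 + 728 = 3617
Sum over 4–11: 188 + 231 + 527 + 642 + 849 + 150 + 728 + 413 = 3728
CMA at t=7 = (3617 + 3728) / (2·8) = 7345 / 16 = 459.06

459.06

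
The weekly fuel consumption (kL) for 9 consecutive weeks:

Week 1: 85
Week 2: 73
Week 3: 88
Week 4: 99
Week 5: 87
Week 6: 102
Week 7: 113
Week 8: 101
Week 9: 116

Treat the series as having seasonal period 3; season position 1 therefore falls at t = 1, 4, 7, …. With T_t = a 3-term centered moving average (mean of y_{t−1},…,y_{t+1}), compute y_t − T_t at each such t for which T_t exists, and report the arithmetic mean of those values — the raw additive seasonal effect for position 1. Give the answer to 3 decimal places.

7.667

Season position 1 occurs at t = 4, 7 (where T_t is defined).
t=4: T_4 = 91.33333; y_4 − T_4 = 99 − 91.33333 = 7.66667
t=7: T_7 = 105.33333; y_7 − T_7 = 113 − 105.33333 = 7.66667
Mean deviation: (7.66667 + 7.66667) / 2 = 7.667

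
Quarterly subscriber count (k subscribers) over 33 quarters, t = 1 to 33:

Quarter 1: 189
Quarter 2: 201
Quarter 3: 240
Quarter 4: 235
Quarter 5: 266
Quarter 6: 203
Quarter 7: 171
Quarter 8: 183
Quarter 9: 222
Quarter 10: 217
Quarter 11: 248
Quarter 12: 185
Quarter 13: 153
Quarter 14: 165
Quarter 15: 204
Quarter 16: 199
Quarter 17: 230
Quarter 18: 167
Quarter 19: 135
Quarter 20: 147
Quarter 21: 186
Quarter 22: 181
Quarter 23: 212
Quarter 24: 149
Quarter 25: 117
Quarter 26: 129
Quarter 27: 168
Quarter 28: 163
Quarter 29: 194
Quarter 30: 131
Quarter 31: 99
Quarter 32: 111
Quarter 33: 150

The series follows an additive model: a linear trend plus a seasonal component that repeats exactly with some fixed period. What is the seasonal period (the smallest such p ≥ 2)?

6

First differences y_{t+1} − y_t: 12, 39, -5, 31, -63, -32, 12, 39, -5, 31, -63, -32, 12, 39, …
The difference pattern repeats every 6 terms and not for any smaller step, so p = 6.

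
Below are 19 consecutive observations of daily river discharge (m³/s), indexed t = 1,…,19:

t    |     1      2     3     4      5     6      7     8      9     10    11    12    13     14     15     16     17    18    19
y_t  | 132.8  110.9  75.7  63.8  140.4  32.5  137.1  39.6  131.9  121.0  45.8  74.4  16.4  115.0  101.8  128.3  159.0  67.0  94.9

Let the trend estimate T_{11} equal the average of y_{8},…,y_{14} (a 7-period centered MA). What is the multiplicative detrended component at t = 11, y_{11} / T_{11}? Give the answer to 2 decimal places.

Trend T_11 = (39.6 + 131.9 + 121.0 + 45.8 + 74.4 + 16.4 + 115.0) / 7 = 544.1/7 = 77.7286
Ratio to trend: 45.8 / 77.7286 = 0.59

0.59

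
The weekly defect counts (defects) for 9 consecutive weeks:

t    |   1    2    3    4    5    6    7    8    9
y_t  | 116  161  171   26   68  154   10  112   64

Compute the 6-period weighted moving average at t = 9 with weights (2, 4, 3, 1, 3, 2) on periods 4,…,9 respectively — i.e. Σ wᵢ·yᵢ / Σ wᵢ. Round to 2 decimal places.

84.00

Weighted sum: 2·26 + 4·68 + 3·154 + 1·10 + 3·112 + 2·64 = 52 + 272 + 462 + 10 + 336 + 128 = 1260
Weight total: 2 + 4 + 3 + 1 + 3 + 2 = 15
WMA = 1260 / 15 = 84.00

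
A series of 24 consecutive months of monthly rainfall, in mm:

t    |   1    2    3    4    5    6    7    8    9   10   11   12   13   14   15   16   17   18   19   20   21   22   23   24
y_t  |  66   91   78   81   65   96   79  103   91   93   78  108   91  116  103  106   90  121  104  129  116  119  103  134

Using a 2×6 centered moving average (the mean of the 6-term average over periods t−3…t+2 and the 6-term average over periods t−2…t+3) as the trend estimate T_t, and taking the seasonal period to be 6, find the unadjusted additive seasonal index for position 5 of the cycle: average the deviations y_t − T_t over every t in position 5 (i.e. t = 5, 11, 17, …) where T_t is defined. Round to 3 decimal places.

-17.500

Season position 5 occurs at t = 5, 11, 17 (where T_t is defined).
t=5: T_5 = 82.66667; y_5 − T_5 = 65 − 82.66667 = -17.66667
t=11: T_11 = 95.08333; y_11 − T_11 = 78 − 95.08333 = -17.08333
t=17: T_17 = 107.75000; y_17 − T_17 = 90 − 107.75000 = -17.75000
Mean deviation: (-17.66667 + -17.08333 + -17.75000) / 3 = -17.500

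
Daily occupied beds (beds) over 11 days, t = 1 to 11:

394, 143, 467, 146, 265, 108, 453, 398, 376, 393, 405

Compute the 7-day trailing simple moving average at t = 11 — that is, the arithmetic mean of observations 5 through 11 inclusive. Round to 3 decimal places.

Sum of periods 5–11: 265 + 108 + 453 + 398 + 376 + 393 + 405 = 2398
Divide by 7: 2398 / 7 = 342.571

342.571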